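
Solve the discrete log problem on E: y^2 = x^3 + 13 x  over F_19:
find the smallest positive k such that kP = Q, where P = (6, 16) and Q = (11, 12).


Enumerate multiples of P until we hit Q = (11, 12):
  1P = (6, 16)
  2P = (11, 12)
Match found at i = 2.

k = 2


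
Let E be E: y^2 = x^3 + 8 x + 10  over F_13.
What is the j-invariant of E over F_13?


Delta = -16(4 a^3 + 27 b^2) mod 13 = 4
-1728 * (4 a)^3 = -1728 * (4*8)^3 mod 13 = 8
j = 8 * 4^(-1) mod 13 = 2

j = 2 (mod 13)


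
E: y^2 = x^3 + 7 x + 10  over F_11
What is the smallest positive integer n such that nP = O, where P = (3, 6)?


Compute successive multiples of P until we hit O:
  1P = (3, 6)
  2P = (6, 2)
  3P = (5, 4)
  4P = (4, 6)
  5P = (4, 5)
  6P = (5, 7)
  7P = (6, 9)
  8P = (3, 5)
  ... (continuing to 9P)
  9P = O

ord(P) = 9


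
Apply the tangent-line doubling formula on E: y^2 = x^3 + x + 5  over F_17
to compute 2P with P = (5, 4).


Doubling: s = (3 x1^2 + a) / (2 y1)
s = (3*5^2 + 1) / (2*4) mod 17 = 1
x3 = s^2 - 2 x1 mod 17 = 1^2 - 2*5 = 8
y3 = s (x1 - x3) - y1 mod 17 = 1 * (5 - 8) - 4 = 10

2P = (8, 10)


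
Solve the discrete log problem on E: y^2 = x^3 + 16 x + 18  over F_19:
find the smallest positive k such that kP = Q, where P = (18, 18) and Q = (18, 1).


Enumerate multiples of P until we hit Q = (18, 1):
  1P = (18, 18)
  2P = (2, 1)
  3P = (10, 0)
  4P = (2, 18)
  5P = (18, 1)
Match found at i = 5.

k = 5


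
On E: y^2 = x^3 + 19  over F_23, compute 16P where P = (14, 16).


k = 16 = 10000_2 (binary, LSB first: 00001)
Double-and-add from P = (14, 16):
  bit 0 = 0: acc unchanged = O
  bit 1 = 0: acc unchanged = O
  bit 2 = 0: acc unchanged = O
  bit 3 = 0: acc unchanged = O
  bit 4 = 1: acc = O + (9, 9) = (9, 9)

16P = (9, 9)


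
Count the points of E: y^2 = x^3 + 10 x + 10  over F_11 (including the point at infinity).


For each x in F_11, count y with y^2 = x^3 + 10 x + 10 mod 11:
  x = 2: RHS = 5, y in [4, 7]  -> 2 point(s)
  x = 3: RHS = 1, y in [1, 10]  -> 2 point(s)
  x = 4: RHS = 4, y in [2, 9]  -> 2 point(s)
  x = 5: RHS = 9, y in [3, 8]  -> 2 point(s)
  x = 6: RHS = 0, y in [0]  -> 1 point(s)
  x = 7: RHS = 5, y in [4, 7]  -> 2 point(s)
  x = 9: RHS = 4, y in [2, 9]  -> 2 point(s)
Affine points: 13. Add the point at infinity: total = 14.

#E(F_11) = 14


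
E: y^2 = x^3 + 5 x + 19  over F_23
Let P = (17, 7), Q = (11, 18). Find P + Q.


P != Q, so use the chord formula.
s = (y2 - y1) / (x2 - x1) = (11) / (17) mod 23 = 2
x3 = s^2 - x1 - x2 mod 23 = 2^2 - 17 - 11 = 22
y3 = s (x1 - x3) - y1 mod 23 = 2 * (17 - 22) - 7 = 6

P + Q = (22, 6)


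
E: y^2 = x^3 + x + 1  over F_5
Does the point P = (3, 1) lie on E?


Check whether y^2 = x^3 + 1 x + 1 (mod 5) for (x, y) = (3, 1).
LHS: y^2 = 1^2 mod 5 = 1
RHS: x^3 + 1 x + 1 = 3^3 + 1*3 + 1 mod 5 = 1
LHS = RHS

Yes, on the curve


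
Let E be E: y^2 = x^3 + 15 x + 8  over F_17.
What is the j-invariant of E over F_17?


Delta = -16(4 a^3 + 27 b^2) mod 17 = 13
-1728 * (4 a)^3 = -1728 * (4*15)^3 mod 17 = 5
j = 5 * 13^(-1) mod 17 = 3

j = 3 (mod 17)


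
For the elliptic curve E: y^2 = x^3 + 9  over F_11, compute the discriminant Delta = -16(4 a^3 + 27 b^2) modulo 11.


4 a^3 + 27 b^2 = 4*0^3 + 27*9^2 = 0 + 2187 = 2187
Delta = -16 * (2187) = -34992
Delta mod 11 = 10

Delta = 10 (mod 11)


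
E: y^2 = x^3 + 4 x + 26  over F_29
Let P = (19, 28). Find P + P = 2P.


Doubling: s = (3 x1^2 + a) / (2 y1)
s = (3*19^2 + 4) / (2*28) mod 29 = 22
x3 = s^2 - 2 x1 mod 29 = 22^2 - 2*19 = 11
y3 = s (x1 - x3) - y1 mod 29 = 22 * (19 - 11) - 28 = 3

2P = (11, 3)


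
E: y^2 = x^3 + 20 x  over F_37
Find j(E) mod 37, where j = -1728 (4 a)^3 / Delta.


Delta = -16(4 a^3 + 27 b^2) mod 37 = 6
-1728 * (4 a)^3 = -1728 * (4*20)^3 mod 37 = 8
j = 8 * 6^(-1) mod 37 = 26

j = 26 (mod 37)


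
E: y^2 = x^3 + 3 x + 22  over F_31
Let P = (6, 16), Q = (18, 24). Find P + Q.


P != Q, so use the chord formula.
s = (y2 - y1) / (x2 - x1) = (8) / (12) mod 31 = 11
x3 = s^2 - x1 - x2 mod 31 = 11^2 - 6 - 18 = 4
y3 = s (x1 - x3) - y1 mod 31 = 11 * (6 - 4) - 16 = 6

P + Q = (4, 6)


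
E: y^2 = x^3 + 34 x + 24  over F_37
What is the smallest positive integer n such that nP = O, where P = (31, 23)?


Compute successive multiples of P until we hit O:
  1P = (31, 23)
  2P = (33, 3)
  3P = (36, 27)
  4P = (18, 17)
  5P = (32, 5)
  6P = (2, 10)
  7P = (13, 31)
  8P = (27, 4)
  ... (continuing to 17P)
  17P = O

ord(P) = 17


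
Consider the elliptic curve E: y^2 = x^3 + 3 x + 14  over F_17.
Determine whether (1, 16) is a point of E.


Check whether y^2 = x^3 + 3 x + 14 (mod 17) for (x, y) = (1, 16).
LHS: y^2 = 16^2 mod 17 = 1
RHS: x^3 + 3 x + 14 = 1^3 + 3*1 + 14 mod 17 = 1
LHS = RHS

Yes, on the curve


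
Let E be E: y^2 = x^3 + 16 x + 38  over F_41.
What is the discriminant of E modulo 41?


4 a^3 + 27 b^2 = 4*16^3 + 27*38^2 = 16384 + 38988 = 55372
Delta = -16 * (55372) = -885952
Delta mod 41 = 17

Delta = 17 (mod 41)


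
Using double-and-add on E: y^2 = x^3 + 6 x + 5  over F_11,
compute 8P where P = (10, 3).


k = 8 = 1000_2 (binary, LSB first: 0001)
Double-and-add from P = (10, 3):
  bit 0 = 0: acc unchanged = O
  bit 1 = 0: acc unchanged = O
  bit 2 = 0: acc unchanged = O
  bit 3 = 1: acc = O + (1, 1) = (1, 1)

8P = (1, 1)


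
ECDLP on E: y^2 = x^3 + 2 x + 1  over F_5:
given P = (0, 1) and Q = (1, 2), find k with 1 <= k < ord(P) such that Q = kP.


Enumerate multiples of P until we hit Q = (1, 2):
  1P = (0, 1)
  2P = (1, 3)
  3P = (3, 3)
  4P = (3, 2)
  5P = (1, 2)
Match found at i = 5.

k = 5


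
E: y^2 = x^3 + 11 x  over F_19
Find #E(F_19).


For each x in F_19, count y with y^2 = x^3 + 11 x + 0 mod 19:
  x = 0: RHS = 0, y in [0]  -> 1 point(s)
  x = 2: RHS = 11, y in [7, 12]  -> 2 point(s)
  x = 5: RHS = 9, y in [3, 16]  -> 2 point(s)
  x = 6: RHS = 16, y in [4, 15]  -> 2 point(s)
  x = 8: RHS = 11, y in [7, 12]  -> 2 point(s)
  x = 9: RHS = 11, y in [7, 12]  -> 2 point(s)
  x = 12: RHS = 17, y in [6, 13]  -> 2 point(s)
  x = 15: RHS = 6, y in [5, 14]  -> 2 point(s)
  x = 16: RHS = 16, y in [4, 15]  -> 2 point(s)
  x = 18: RHS = 7, y in [8, 11]  -> 2 point(s)
Affine points: 19. Add the point at infinity: total = 20.

#E(F_19) = 20


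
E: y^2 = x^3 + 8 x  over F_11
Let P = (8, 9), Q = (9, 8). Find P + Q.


P != Q, so use the chord formula.
s = (y2 - y1) / (x2 - x1) = (10) / (1) mod 11 = 10
x3 = s^2 - x1 - x2 mod 11 = 10^2 - 8 - 9 = 6
y3 = s (x1 - x3) - y1 mod 11 = 10 * (8 - 6) - 9 = 0

P + Q = (6, 0)


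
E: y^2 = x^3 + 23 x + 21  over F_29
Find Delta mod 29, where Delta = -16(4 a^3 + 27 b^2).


4 a^3 + 27 b^2 = 4*23^3 + 27*21^2 = 48668 + 11907 = 60575
Delta = -16 * (60575) = -969200
Delta mod 29 = 9

Delta = 9 (mod 29)


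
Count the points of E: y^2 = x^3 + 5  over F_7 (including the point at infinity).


For each x in F_7, count y with y^2 = x^3 + 0 x + 5 mod 7:
  x = 3: RHS = 4, y in [2, 5]  -> 2 point(s)
  x = 5: RHS = 4, y in [2, 5]  -> 2 point(s)
  x = 6: RHS = 4, y in [2, 5]  -> 2 point(s)
Affine points: 6. Add the point at infinity: total = 7.

#E(F_7) = 7


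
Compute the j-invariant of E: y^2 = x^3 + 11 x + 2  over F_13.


Delta = -16(4 a^3 + 27 b^2) mod 13 = 6
-1728 * (4 a)^3 = -1728 * (4*11)^3 mod 13 = 8
j = 8 * 6^(-1) mod 13 = 10

j = 10 (mod 13)


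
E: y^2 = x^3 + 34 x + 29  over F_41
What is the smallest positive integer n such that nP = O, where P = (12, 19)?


Compute successive multiples of P until we hit O:
  1P = (12, 19)
  2P = (1, 8)
  3P = (29, 5)
  4P = (16, 6)
  5P = (21, 0)
  6P = (16, 35)
  7P = (29, 36)
  8P = (1, 33)
  ... (continuing to 10P)
  10P = O

ord(P) = 10


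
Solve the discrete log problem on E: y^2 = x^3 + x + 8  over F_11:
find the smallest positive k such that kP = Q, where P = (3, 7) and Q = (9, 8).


Enumerate multiples of P until we hit Q = (9, 8):
  1P = (3, 7)
  2P = (9, 3)
  3P = (8, 0)
  4P = (9, 8)
Match found at i = 4.

k = 4


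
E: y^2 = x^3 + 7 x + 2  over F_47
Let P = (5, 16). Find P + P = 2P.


Doubling: s = (3 x1^2 + a) / (2 y1)
s = (3*5^2 + 7) / (2*16) mod 47 = 29
x3 = s^2 - 2 x1 mod 47 = 29^2 - 2*5 = 32
y3 = s (x1 - x3) - y1 mod 47 = 29 * (5 - 32) - 16 = 0

2P = (32, 0)


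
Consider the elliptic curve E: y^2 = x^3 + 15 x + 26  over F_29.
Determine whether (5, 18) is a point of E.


Check whether y^2 = x^3 + 15 x + 26 (mod 29) for (x, y) = (5, 18).
LHS: y^2 = 18^2 mod 29 = 5
RHS: x^3 + 15 x + 26 = 5^3 + 15*5 + 26 mod 29 = 23
LHS != RHS

No, not on the curve


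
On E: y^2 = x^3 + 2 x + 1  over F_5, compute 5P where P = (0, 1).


k = 5 = 101_2 (binary, LSB first: 101)
Double-and-add from P = (0, 1):
  bit 0 = 1: acc = O + (0, 1) = (0, 1)
  bit 1 = 0: acc unchanged = (0, 1)
  bit 2 = 1: acc = (0, 1) + (3, 2) = (1, 2)

5P = (1, 2)


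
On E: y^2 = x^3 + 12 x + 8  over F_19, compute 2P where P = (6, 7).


Doubling: s = (3 x1^2 + a) / (2 y1)
s = (3*6^2 + 12) / (2*7) mod 19 = 14
x3 = s^2 - 2 x1 mod 19 = 14^2 - 2*6 = 13
y3 = s (x1 - x3) - y1 mod 19 = 14 * (6 - 13) - 7 = 9

2P = (13, 9)


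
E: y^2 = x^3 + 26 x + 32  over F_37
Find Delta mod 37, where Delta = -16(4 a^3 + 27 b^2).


4 a^3 + 27 b^2 = 4*26^3 + 27*32^2 = 70304 + 27648 = 97952
Delta = -16 * (97952) = -1567232
Delta mod 37 = 14

Delta = 14 (mod 37)


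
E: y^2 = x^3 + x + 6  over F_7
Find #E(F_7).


For each x in F_7, count y with y^2 = x^3 + 1 x + 6 mod 7:
  x = 1: RHS = 1, y in [1, 6]  -> 2 point(s)
  x = 2: RHS = 2, y in [3, 4]  -> 2 point(s)
  x = 3: RHS = 1, y in [1, 6]  -> 2 point(s)
  x = 4: RHS = 4, y in [2, 5]  -> 2 point(s)
  x = 6: RHS = 4, y in [2, 5]  -> 2 point(s)
Affine points: 10. Add the point at infinity: total = 11.

#E(F_7) = 11


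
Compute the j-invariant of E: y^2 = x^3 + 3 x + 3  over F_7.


Delta = -16(4 a^3 + 27 b^2) mod 7 = 5
-1728 * (4 a)^3 = -1728 * (4*3)^3 mod 7 = 6
j = 6 * 5^(-1) mod 7 = 4

j = 4 (mod 7)


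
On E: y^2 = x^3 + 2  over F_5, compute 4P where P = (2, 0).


k = 4 = 100_2 (binary, LSB first: 001)
Double-and-add from P = (2, 0):
  bit 0 = 0: acc unchanged = O
  bit 1 = 0: acc unchanged = O
  bit 2 = 1: acc = O + O = O

4P = O


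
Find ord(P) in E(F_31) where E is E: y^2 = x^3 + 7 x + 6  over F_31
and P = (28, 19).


Compute successive multiples of P until we hit O:
  1P = (28, 19)
  2P = (22, 19)
  3P = (12, 12)
  4P = (1, 18)
  5P = (4, 6)
  6P = (17, 27)
  7P = (6, 27)
  8P = (2, 11)
  ... (continuing to 28P)
  28P = O

ord(P) = 28


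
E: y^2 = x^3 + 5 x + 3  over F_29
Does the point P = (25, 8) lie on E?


Check whether y^2 = x^3 + 5 x + 3 (mod 29) for (x, y) = (25, 8).
LHS: y^2 = 8^2 mod 29 = 6
RHS: x^3 + 5 x + 3 = 25^3 + 5*25 + 3 mod 29 = 6
LHS = RHS

Yes, on the curve


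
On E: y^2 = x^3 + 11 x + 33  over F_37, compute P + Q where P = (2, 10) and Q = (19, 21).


P != Q, so use the chord formula.
s = (y2 - y1) / (x2 - x1) = (11) / (17) mod 37 = 5
x3 = s^2 - x1 - x2 mod 37 = 5^2 - 2 - 19 = 4
y3 = s (x1 - x3) - y1 mod 37 = 5 * (2 - 4) - 10 = 17

P + Q = (4, 17)


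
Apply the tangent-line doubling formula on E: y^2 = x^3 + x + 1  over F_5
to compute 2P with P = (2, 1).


Doubling: s = (3 x1^2 + a) / (2 y1)
s = (3*2^2 + 1) / (2*1) mod 5 = 4
x3 = s^2 - 2 x1 mod 5 = 4^2 - 2*2 = 2
y3 = s (x1 - x3) - y1 mod 5 = 4 * (2 - 2) - 1 = 4

2P = (2, 4)


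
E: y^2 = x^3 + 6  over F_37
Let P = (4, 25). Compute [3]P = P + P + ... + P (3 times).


k = 3 = 11_2 (binary, LSB first: 11)
Double-and-add from P = (4, 25):
  bit 0 = 1: acc = O + (4, 25) = (4, 25)
  bit 1 = 1: acc = (4, 25) + (33, 33) = (1, 9)

3P = (1, 9)


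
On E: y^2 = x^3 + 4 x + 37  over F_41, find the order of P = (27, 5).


Compute successive multiples of P until we hit O:
  1P = (27, 5)
  2P = (5, 10)
  3P = (11, 10)
  4P = (26, 28)
  5P = (25, 31)
  6P = (35, 17)
  7P = (12, 38)
  8P = (38, 11)
  ... (continuing to 53P)
  53P = O

ord(P) = 53


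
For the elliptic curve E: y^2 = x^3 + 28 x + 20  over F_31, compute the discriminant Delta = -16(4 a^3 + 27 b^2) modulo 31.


4 a^3 + 27 b^2 = 4*28^3 + 27*20^2 = 87808 + 10800 = 98608
Delta = -16 * (98608) = -1577728
Delta mod 31 = 17

Delta = 17 (mod 31)


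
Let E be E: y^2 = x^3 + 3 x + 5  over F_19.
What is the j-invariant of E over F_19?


Delta = -16(4 a^3 + 27 b^2) mod 19 = 12
-1728 * (4 a)^3 = -1728 * (4*3)^3 mod 19 = 18
j = 18 * 12^(-1) mod 19 = 11

j = 11 (mod 19)


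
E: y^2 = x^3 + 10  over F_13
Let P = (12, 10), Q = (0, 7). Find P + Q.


P != Q, so use the chord formula.
s = (y2 - y1) / (x2 - x1) = (10) / (1) mod 13 = 10
x3 = s^2 - x1 - x2 mod 13 = 10^2 - 12 - 0 = 10
y3 = s (x1 - x3) - y1 mod 13 = 10 * (12 - 10) - 10 = 10

P + Q = (10, 10)


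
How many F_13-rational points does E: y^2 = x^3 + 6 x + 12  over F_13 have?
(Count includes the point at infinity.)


For each x in F_13, count y with y^2 = x^3 + 6 x + 12 mod 13:
  x = 0: RHS = 12, y in [5, 8]  -> 2 point(s)
  x = 4: RHS = 9, y in [3, 10]  -> 2 point(s)
  x = 6: RHS = 4, y in [2, 11]  -> 2 point(s)
  x = 8: RHS = 0, y in [0]  -> 1 point(s)
Affine points: 7. Add the point at infinity: total = 8.

#E(F_13) = 8


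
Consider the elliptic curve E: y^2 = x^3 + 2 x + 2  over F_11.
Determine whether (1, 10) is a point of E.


Check whether y^2 = x^3 + 2 x + 2 (mod 11) for (x, y) = (1, 10).
LHS: y^2 = 10^2 mod 11 = 1
RHS: x^3 + 2 x + 2 = 1^3 + 2*1 + 2 mod 11 = 5
LHS != RHS

No, not on the curve


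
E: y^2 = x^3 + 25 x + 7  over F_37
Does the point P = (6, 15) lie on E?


Check whether y^2 = x^3 + 25 x + 7 (mod 37) for (x, y) = (6, 15).
LHS: y^2 = 15^2 mod 37 = 3
RHS: x^3 + 25 x + 7 = 6^3 + 25*6 + 7 mod 37 = 3
LHS = RHS

Yes, on the curve


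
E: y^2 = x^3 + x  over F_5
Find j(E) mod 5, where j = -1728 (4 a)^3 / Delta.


Delta = -16(4 a^3 + 27 b^2) mod 5 = 1
-1728 * (4 a)^3 = -1728 * (4*1)^3 mod 5 = 3
j = 3 * 1^(-1) mod 5 = 3

j = 3 (mod 5)


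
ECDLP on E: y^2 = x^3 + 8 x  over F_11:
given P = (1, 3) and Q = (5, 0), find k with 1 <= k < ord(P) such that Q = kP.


Enumerate multiples of P until we hit Q = (5, 0):
  1P = (1, 3)
  2P = (9, 8)
  3P = (5, 0)
Match found at i = 3.

k = 3


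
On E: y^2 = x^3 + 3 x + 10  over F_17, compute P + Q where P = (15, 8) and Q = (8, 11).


P != Q, so use the chord formula.
s = (y2 - y1) / (x2 - x1) = (3) / (10) mod 17 = 2
x3 = s^2 - x1 - x2 mod 17 = 2^2 - 15 - 8 = 15
y3 = s (x1 - x3) - y1 mod 17 = 2 * (15 - 15) - 8 = 9

P + Q = (15, 9)


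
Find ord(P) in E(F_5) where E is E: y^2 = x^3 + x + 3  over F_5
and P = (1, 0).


Compute successive multiples of P until we hit O:
  1P = (1, 0)
  2P = O

ord(P) = 2


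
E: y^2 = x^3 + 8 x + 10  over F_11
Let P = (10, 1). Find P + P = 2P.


Doubling: s = (3 x1^2 + a) / (2 y1)
s = (3*10^2 + 8) / (2*1) mod 11 = 0
x3 = s^2 - 2 x1 mod 11 = 0^2 - 2*10 = 2
y3 = s (x1 - x3) - y1 mod 11 = 0 * (10 - 2) - 1 = 10

2P = (2, 10)


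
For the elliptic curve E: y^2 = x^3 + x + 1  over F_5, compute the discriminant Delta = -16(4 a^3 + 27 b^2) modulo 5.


4 a^3 + 27 b^2 = 4*1^3 + 27*1^2 = 4 + 27 = 31
Delta = -16 * (31) = -496
Delta mod 5 = 4

Delta = 4 (mod 5)


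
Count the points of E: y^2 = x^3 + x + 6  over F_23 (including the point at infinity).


For each x in F_23, count y with y^2 = x^3 + 1 x + 6 mod 23:
  x = 0: RHS = 6, y in [11, 12]  -> 2 point(s)
  x = 1: RHS = 8, y in [10, 13]  -> 2 point(s)
  x = 2: RHS = 16, y in [4, 19]  -> 2 point(s)
  x = 3: RHS = 13, y in [6, 17]  -> 2 point(s)
  x = 9: RHS = 8, y in [10, 13]  -> 2 point(s)
  x = 10: RHS = 4, y in [2, 21]  -> 2 point(s)
  x = 13: RHS = 8, y in [10, 13]  -> 2 point(s)
  x = 14: RHS = 4, y in [2, 21]  -> 2 point(s)
  x = 16: RHS = 1, y in [1, 22]  -> 2 point(s)
  x = 22: RHS = 4, y in [2, 21]  -> 2 point(s)
Affine points: 20. Add the point at infinity: total = 21.

#E(F_23) = 21


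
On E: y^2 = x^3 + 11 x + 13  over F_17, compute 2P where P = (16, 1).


k = 2 = 10_2 (binary, LSB first: 01)
Double-and-add from P = (16, 1):
  bit 0 = 0: acc unchanged = O
  bit 1 = 1: acc = O + (0, 9) = (0, 9)

2P = (0, 9)


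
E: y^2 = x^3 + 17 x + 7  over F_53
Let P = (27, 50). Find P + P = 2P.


Doubling: s = (3 x1^2 + a) / (2 y1)
s = (3*27^2 + 17) / (2*50) mod 53 = 39
x3 = s^2 - 2 x1 mod 53 = 39^2 - 2*27 = 36
y3 = s (x1 - x3) - y1 mod 53 = 39 * (27 - 36) - 50 = 23

2P = (36, 23)


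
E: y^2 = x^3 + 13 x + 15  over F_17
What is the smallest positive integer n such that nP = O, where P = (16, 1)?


Compute successive multiples of P until we hit O:
  1P = (16, 1)
  2P = (15, 7)
  3P = (5, 1)
  4P = (13, 16)
  5P = (13, 1)
  6P = (5, 16)
  7P = (15, 10)
  8P = (16, 16)
  ... (continuing to 9P)
  9P = O

ord(P) = 9


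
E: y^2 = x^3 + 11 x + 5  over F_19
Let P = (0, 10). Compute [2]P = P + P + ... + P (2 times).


k = 2 = 10_2 (binary, LSB first: 01)
Double-and-add from P = (0, 10):
  bit 0 = 0: acc unchanged = O
  bit 1 = 1: acc = O + (7, 8) = (7, 8)

2P = (7, 8)


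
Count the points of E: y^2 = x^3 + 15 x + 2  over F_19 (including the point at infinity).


For each x in F_19, count y with y^2 = x^3 + 15 x + 2 mod 19:
  x = 3: RHS = 17, y in [6, 13]  -> 2 point(s)
  x = 6: RHS = 4, y in [2, 17]  -> 2 point(s)
  x = 8: RHS = 7, y in [8, 11]  -> 2 point(s)
  x = 9: RHS = 11, y in [7, 12]  -> 2 point(s)
  x = 11: RHS = 16, y in [4, 15]  -> 2 point(s)
  x = 13: RHS = 0, y in [0]  -> 1 point(s)
  x = 14: RHS = 11, y in [7, 12]  -> 2 point(s)
  x = 15: RHS = 11, y in [7, 12]  -> 2 point(s)
  x = 16: RHS = 6, y in [5, 14]  -> 2 point(s)
  x = 18: RHS = 5, y in [9, 10]  -> 2 point(s)
Affine points: 19. Add the point at infinity: total = 20.

#E(F_19) = 20


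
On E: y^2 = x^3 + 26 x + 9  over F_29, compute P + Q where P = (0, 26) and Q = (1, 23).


P != Q, so use the chord formula.
s = (y2 - y1) / (x2 - x1) = (26) / (1) mod 29 = 26
x3 = s^2 - x1 - x2 mod 29 = 26^2 - 0 - 1 = 8
y3 = s (x1 - x3) - y1 mod 29 = 26 * (0 - 8) - 26 = 27

P + Q = (8, 27)


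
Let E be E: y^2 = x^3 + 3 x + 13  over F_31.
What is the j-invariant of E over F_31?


Delta = -16(4 a^3 + 27 b^2) mod 31 = 5
-1728 * (4 a)^3 = -1728 * (4*3)^3 mod 31 = 29
j = 29 * 5^(-1) mod 31 = 12

j = 12 (mod 31)


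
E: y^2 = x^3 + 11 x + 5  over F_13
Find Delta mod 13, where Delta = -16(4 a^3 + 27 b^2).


4 a^3 + 27 b^2 = 4*11^3 + 27*5^2 = 5324 + 675 = 5999
Delta = -16 * (5999) = -95984
Delta mod 13 = 8

Delta = 8 (mod 13)


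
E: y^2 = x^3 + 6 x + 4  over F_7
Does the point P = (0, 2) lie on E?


Check whether y^2 = x^3 + 6 x + 4 (mod 7) for (x, y) = (0, 2).
LHS: y^2 = 2^2 mod 7 = 4
RHS: x^3 + 6 x + 4 = 0^3 + 6*0 + 4 mod 7 = 4
LHS = RHS

Yes, on the curve


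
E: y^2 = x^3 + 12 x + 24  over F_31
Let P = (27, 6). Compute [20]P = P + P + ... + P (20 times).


k = 20 = 10100_2 (binary, LSB first: 00101)
Double-and-add from P = (27, 6):
  bit 0 = 0: acc unchanged = O
  bit 1 = 0: acc unchanged = O
  bit 2 = 1: acc = O + (3, 26) = (3, 26)
  bit 3 = 0: acc unchanged = (3, 26)
  bit 4 = 1: acc = (3, 26) + (12, 25) = (3, 5)

20P = (3, 5)


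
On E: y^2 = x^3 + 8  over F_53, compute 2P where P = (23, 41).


Doubling: s = (3 x1^2 + a) / (2 y1)
s = (3*23^2 + 0) / (2*41) mod 53 = 20
x3 = s^2 - 2 x1 mod 53 = 20^2 - 2*23 = 36
y3 = s (x1 - x3) - y1 mod 53 = 20 * (23 - 36) - 41 = 17

2P = (36, 17)


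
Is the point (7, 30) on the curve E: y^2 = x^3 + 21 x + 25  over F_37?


Check whether y^2 = x^3 + 21 x + 25 (mod 37) for (x, y) = (7, 30).
LHS: y^2 = 30^2 mod 37 = 12
RHS: x^3 + 21 x + 25 = 7^3 + 21*7 + 25 mod 37 = 34
LHS != RHS

No, not on the curve


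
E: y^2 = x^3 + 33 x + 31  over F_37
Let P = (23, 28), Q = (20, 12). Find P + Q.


P != Q, so use the chord formula.
s = (y2 - y1) / (x2 - x1) = (21) / (34) mod 37 = 30
x3 = s^2 - x1 - x2 mod 37 = 30^2 - 23 - 20 = 6
y3 = s (x1 - x3) - y1 mod 37 = 30 * (23 - 6) - 28 = 1

P + Q = (6, 1)


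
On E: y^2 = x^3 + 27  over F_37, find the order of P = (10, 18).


Compute successive multiples of P until we hit O:
  1P = (10, 18)
  2P = (33, 0)
  3P = (10, 19)
  4P = O

ord(P) = 4


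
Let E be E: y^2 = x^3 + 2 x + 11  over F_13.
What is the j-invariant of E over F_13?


Delta = -16(4 a^3 + 27 b^2) mod 13 = 9
-1728 * (4 a)^3 = -1728 * (4*2)^3 mod 13 = 5
j = 5 * 9^(-1) mod 13 = 2

j = 2 (mod 13)


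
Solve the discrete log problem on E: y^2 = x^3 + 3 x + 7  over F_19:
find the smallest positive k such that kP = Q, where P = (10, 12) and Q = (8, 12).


Enumerate multiples of P until we hit Q = (8, 12):
  1P = (10, 12)
  2P = (15, 8)
  3P = (3, 9)
  4P = (12, 17)
  5P = (8, 12)
Match found at i = 5.

k = 5


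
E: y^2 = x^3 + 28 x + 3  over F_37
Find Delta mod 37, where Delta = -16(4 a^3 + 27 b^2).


4 a^3 + 27 b^2 = 4*28^3 + 27*3^2 = 87808 + 243 = 88051
Delta = -16 * (88051) = -1408816
Delta mod 37 = 33

Delta = 33 (mod 37)


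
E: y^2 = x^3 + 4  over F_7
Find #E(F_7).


For each x in F_7, count y with y^2 = x^3 + 0 x + 4 mod 7:
  x = 0: RHS = 4, y in [2, 5]  -> 2 point(s)
Affine points: 2. Add the point at infinity: total = 3.

#E(F_7) = 3


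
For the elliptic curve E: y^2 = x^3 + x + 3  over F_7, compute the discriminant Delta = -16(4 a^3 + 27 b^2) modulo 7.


4 a^3 + 27 b^2 = 4*1^3 + 27*3^2 = 4 + 243 = 247
Delta = -16 * (247) = -3952
Delta mod 7 = 3

Delta = 3 (mod 7)


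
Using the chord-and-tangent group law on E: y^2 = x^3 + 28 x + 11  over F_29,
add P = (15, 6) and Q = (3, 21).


P != Q, so use the chord formula.
s = (y2 - y1) / (x2 - x1) = (15) / (17) mod 29 = 6
x3 = s^2 - x1 - x2 mod 29 = 6^2 - 15 - 3 = 18
y3 = s (x1 - x3) - y1 mod 29 = 6 * (15 - 18) - 6 = 5

P + Q = (18, 5)


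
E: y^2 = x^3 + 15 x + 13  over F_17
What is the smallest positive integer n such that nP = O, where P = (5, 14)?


Compute successive multiples of P until we hit O:
  1P = (5, 14)
  2P = (11, 8)
  3P = (2, 0)
  4P = (11, 9)
  5P = (5, 3)
  6P = O

ord(P) = 6


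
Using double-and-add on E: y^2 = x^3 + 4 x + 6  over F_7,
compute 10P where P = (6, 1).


k = 10 = 1010_2 (binary, LSB first: 0101)
Double-and-add from P = (6, 1):
  bit 0 = 0: acc unchanged = O
  bit 1 = 1: acc = O + (2, 6) = (2, 6)
  bit 2 = 0: acc unchanged = (2, 6)
  bit 3 = 1: acc = (2, 6) + (1, 2) = (6, 6)

10P = (6, 6)


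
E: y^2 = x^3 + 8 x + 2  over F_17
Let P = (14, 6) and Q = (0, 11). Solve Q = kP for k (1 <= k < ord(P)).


Enumerate multiples of P until we hit Q = (0, 11):
  1P = (14, 6)
  2P = (4, 9)
  3P = (3, 6)
  4P = (0, 11)
Match found at i = 4.

k = 4


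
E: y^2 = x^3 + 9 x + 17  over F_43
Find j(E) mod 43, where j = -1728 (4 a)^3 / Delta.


Delta = -16(4 a^3 + 27 b^2) mod 43 = 23
-1728 * (4 a)^3 = -1728 * (4*9)^3 mod 43 = 35
j = 35 * 23^(-1) mod 43 = 9

j = 9 (mod 43)


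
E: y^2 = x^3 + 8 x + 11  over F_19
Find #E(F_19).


For each x in F_19, count y with y^2 = x^3 + 8 x + 11 mod 19:
  x = 0: RHS = 11, y in [7, 12]  -> 2 point(s)
  x = 1: RHS = 1, y in [1, 18]  -> 2 point(s)
  x = 2: RHS = 16, y in [4, 15]  -> 2 point(s)
  x = 3: RHS = 5, y in [9, 10]  -> 2 point(s)
  x = 5: RHS = 5, y in [9, 10]  -> 2 point(s)
  x = 6: RHS = 9, y in [3, 16]  -> 2 point(s)
  x = 7: RHS = 11, y in [7, 12]  -> 2 point(s)
  x = 8: RHS = 17, y in [6, 13]  -> 2 point(s)
  x = 11: RHS = 5, y in [9, 10]  -> 2 point(s)
  x = 12: RHS = 11, y in [7, 12]  -> 2 point(s)
  x = 14: RHS = 17, y in [6, 13]  -> 2 point(s)
  x = 16: RHS = 17, y in [6, 13]  -> 2 point(s)
  x = 17: RHS = 6, y in [5, 14]  -> 2 point(s)
Affine points: 26. Add the point at infinity: total = 27.

#E(F_19) = 27


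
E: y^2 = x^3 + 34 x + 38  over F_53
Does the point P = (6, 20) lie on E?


Check whether y^2 = x^3 + 34 x + 38 (mod 53) for (x, y) = (6, 20).
LHS: y^2 = 20^2 mod 53 = 29
RHS: x^3 + 34 x + 38 = 6^3 + 34*6 + 38 mod 53 = 34
LHS != RHS

No, not on the curve


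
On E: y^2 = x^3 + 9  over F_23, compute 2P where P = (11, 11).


Doubling: s = (3 x1^2 + a) / (2 y1)
s = (3*11^2 + 0) / (2*11) mod 23 = 5
x3 = s^2 - 2 x1 mod 23 = 5^2 - 2*11 = 3
y3 = s (x1 - x3) - y1 mod 23 = 5 * (11 - 3) - 11 = 6

2P = (3, 6)


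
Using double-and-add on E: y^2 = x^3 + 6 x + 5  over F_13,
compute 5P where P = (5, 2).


k = 5 = 101_2 (binary, LSB first: 101)
Double-and-add from P = (5, 2):
  bit 0 = 1: acc = O + (5, 2) = (5, 2)
  bit 1 = 0: acc unchanged = (5, 2)
  bit 2 = 1: acc = (5, 2) + (10, 5) = (2, 5)

5P = (2, 5)


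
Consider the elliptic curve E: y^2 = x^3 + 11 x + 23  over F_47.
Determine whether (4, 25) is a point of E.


Check whether y^2 = x^3 + 11 x + 23 (mod 47) for (x, y) = (4, 25).
LHS: y^2 = 25^2 mod 47 = 14
RHS: x^3 + 11 x + 23 = 4^3 + 11*4 + 23 mod 47 = 37
LHS != RHS

No, not on the curve


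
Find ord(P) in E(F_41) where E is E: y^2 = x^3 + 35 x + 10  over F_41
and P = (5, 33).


Compute successive multiples of P until we hit O:
  1P = (5, 33)
  2P = (11, 39)
  3P = (26, 28)
  4P = (28, 33)
  5P = (8, 8)
  6P = (20, 10)
  7P = (24, 18)
  8P = (30, 4)
  ... (continuing to 37P)
  37P = O

ord(P) = 37


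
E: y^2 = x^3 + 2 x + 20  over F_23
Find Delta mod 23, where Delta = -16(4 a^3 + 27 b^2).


4 a^3 + 27 b^2 = 4*2^3 + 27*20^2 = 32 + 10800 = 10832
Delta = -16 * (10832) = -173312
Delta mod 23 = 16

Delta = 16 (mod 23)


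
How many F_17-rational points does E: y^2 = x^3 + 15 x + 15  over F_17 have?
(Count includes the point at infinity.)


For each x in F_17, count y with y^2 = x^3 + 15 x + 15 mod 17:
  x = 0: RHS = 15, y in [7, 10]  -> 2 point(s)
  x = 2: RHS = 2, y in [6, 11]  -> 2 point(s)
  x = 3: RHS = 2, y in [6, 11]  -> 2 point(s)
  x = 6: RHS = 15, y in [7, 10]  -> 2 point(s)
  x = 7: RHS = 4, y in [2, 15]  -> 2 point(s)
  x = 8: RHS = 1, y in [1, 16]  -> 2 point(s)
  x = 10: RHS = 9, y in [3, 14]  -> 2 point(s)
  x = 11: RHS = 15, y in [7, 10]  -> 2 point(s)
  x = 12: RHS = 2, y in [6, 11]  -> 2 point(s)
  x = 16: RHS = 16, y in [4, 13]  -> 2 point(s)
Affine points: 20. Add the point at infinity: total = 21.

#E(F_17) = 21


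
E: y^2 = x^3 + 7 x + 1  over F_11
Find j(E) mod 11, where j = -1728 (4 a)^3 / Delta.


Delta = -16(4 a^3 + 27 b^2) mod 11 = 1
-1728 * (4 a)^3 = -1728 * (4*7)^3 mod 11 = 4
j = 4 * 1^(-1) mod 11 = 4

j = 4 (mod 11)


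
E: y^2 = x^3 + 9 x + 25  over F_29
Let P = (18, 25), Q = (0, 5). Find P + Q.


P != Q, so use the chord formula.
s = (y2 - y1) / (x2 - x1) = (9) / (11) mod 29 = 14
x3 = s^2 - x1 - x2 mod 29 = 14^2 - 18 - 0 = 4
y3 = s (x1 - x3) - y1 mod 29 = 14 * (18 - 4) - 25 = 26

P + Q = (4, 26)


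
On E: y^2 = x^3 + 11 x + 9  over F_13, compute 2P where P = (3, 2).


Doubling: s = (3 x1^2 + a) / (2 y1)
s = (3*3^2 + 11) / (2*2) mod 13 = 3
x3 = s^2 - 2 x1 mod 13 = 3^2 - 2*3 = 3
y3 = s (x1 - x3) - y1 mod 13 = 3 * (3 - 3) - 2 = 11

2P = (3, 11)


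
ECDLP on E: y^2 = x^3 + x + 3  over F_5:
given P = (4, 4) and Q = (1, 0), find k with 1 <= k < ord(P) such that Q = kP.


Enumerate multiples of P until we hit Q = (1, 0):
  1P = (4, 4)
  2P = (1, 0)
Match found at i = 2.

k = 2


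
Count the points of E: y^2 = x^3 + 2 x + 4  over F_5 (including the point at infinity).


For each x in F_5, count y with y^2 = x^3 + 2 x + 4 mod 5:
  x = 0: RHS = 4, y in [2, 3]  -> 2 point(s)
  x = 2: RHS = 1, y in [1, 4]  -> 2 point(s)
  x = 4: RHS = 1, y in [1, 4]  -> 2 point(s)
Affine points: 6. Add the point at infinity: total = 7.

#E(F_5) = 7


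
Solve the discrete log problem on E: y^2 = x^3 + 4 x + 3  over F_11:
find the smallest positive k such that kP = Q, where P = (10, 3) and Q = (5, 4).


Enumerate multiples of P until we hit Q = (5, 4):
  1P = (10, 3)
  2P = (0, 5)
  3P = (5, 7)
  4P = (5, 4)
Match found at i = 4.

k = 4


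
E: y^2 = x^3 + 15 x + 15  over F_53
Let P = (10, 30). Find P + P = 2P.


Doubling: s = (3 x1^2 + a) / (2 y1)
s = (3*10^2 + 15) / (2*30) mod 53 = 45
x3 = s^2 - 2 x1 mod 53 = 45^2 - 2*10 = 44
y3 = s (x1 - x3) - y1 mod 53 = 45 * (10 - 44) - 30 = 30

2P = (44, 30)


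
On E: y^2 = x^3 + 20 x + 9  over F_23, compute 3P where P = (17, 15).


k = 3 = 11_2 (binary, LSB first: 11)
Double-and-add from P = (17, 15):
  bit 0 = 1: acc = O + (17, 15) = (17, 15)
  bit 1 = 1: acc = (17, 15) + (7, 20) = (5, 2)

3P = (5, 2)


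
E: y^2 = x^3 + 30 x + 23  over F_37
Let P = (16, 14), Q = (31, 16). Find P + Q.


P != Q, so use the chord formula.
s = (y2 - y1) / (x2 - x1) = (2) / (15) mod 37 = 10
x3 = s^2 - x1 - x2 mod 37 = 10^2 - 16 - 31 = 16
y3 = s (x1 - x3) - y1 mod 37 = 10 * (16 - 16) - 14 = 23

P + Q = (16, 23)


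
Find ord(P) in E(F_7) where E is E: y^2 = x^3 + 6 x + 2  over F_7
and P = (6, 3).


Compute successive multiples of P until we hit O:
  1P = (6, 3)
  2P = (6, 4)
  3P = O

ord(P) = 3


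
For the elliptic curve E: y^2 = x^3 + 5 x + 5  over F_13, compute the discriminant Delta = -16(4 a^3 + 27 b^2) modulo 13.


4 a^3 + 27 b^2 = 4*5^3 + 27*5^2 = 500 + 675 = 1175
Delta = -16 * (1175) = -18800
Delta mod 13 = 11

Delta = 11 (mod 13)


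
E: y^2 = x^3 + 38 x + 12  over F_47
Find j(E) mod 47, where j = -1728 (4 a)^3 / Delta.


Delta = -16(4 a^3 + 27 b^2) mod 47 = 5
-1728 * (4 a)^3 = -1728 * (4*38)^3 mod 47 = 24
j = 24 * 5^(-1) mod 47 = 33

j = 33 (mod 47)


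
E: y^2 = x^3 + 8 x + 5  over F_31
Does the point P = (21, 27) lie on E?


Check whether y^2 = x^3 + 8 x + 5 (mod 31) for (x, y) = (21, 27).
LHS: y^2 = 27^2 mod 31 = 16
RHS: x^3 + 8 x + 5 = 21^3 + 8*21 + 5 mod 31 = 10
LHS != RHS

No, not on the curve


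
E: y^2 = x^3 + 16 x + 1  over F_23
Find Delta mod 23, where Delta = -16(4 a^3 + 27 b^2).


4 a^3 + 27 b^2 = 4*16^3 + 27*1^2 = 16384 + 27 = 16411
Delta = -16 * (16411) = -262576
Delta mod 23 = 15

Delta = 15 (mod 23)


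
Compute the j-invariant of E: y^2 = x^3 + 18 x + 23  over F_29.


Delta = -16(4 a^3 + 27 b^2) mod 29 = 3
-1728 * (4 a)^3 = -1728 * (4*18)^3 mod 29 = 13
j = 13 * 3^(-1) mod 29 = 14

j = 14 (mod 29)


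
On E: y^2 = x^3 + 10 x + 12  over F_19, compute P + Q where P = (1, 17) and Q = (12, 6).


P != Q, so use the chord formula.
s = (y2 - y1) / (x2 - x1) = (8) / (11) mod 19 = 18
x3 = s^2 - x1 - x2 mod 19 = 18^2 - 1 - 12 = 7
y3 = s (x1 - x3) - y1 mod 19 = 18 * (1 - 7) - 17 = 8

P + Q = (7, 8)


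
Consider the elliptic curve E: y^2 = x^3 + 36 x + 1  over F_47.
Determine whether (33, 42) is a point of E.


Check whether y^2 = x^3 + 36 x + 1 (mod 47) for (x, y) = (33, 42).
LHS: y^2 = 42^2 mod 47 = 25
RHS: x^3 + 36 x + 1 = 33^3 + 36*33 + 1 mod 47 = 43
LHS != RHS

No, not on the curve


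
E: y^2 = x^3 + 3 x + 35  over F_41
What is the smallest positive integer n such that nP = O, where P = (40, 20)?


Compute successive multiples of P until we hit O:
  1P = (40, 20)
  2P = (38, 9)
  3P = (24, 27)
  4P = (27, 23)
  5P = (25, 27)
  6P = (1, 11)
  7P = (10, 9)
  8P = (33, 14)
  ... (continuing to 40P)
  40P = O

ord(P) = 40


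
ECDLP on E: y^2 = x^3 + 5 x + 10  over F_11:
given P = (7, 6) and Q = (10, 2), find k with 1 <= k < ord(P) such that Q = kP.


Enumerate multiples of P until we hit Q = (10, 2):
  1P = (7, 6)
  2P = (1, 4)
  3P = (8, 1)
  4P = (10, 9)
  5P = (6, 6)
  6P = (9, 5)
  7P = (9, 6)
  8P = (6, 5)
  9P = (10, 2)
Match found at i = 9.

k = 9


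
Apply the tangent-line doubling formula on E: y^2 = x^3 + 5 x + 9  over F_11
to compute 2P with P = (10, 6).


Doubling: s = (3 x1^2 + a) / (2 y1)
s = (3*10^2 + 5) / (2*6) mod 11 = 8
x3 = s^2 - 2 x1 mod 11 = 8^2 - 2*10 = 0
y3 = s (x1 - x3) - y1 mod 11 = 8 * (10 - 0) - 6 = 8

2P = (0, 8)


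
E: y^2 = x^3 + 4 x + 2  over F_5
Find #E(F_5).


For each x in F_5, count y with y^2 = x^3 + 4 x + 2 mod 5:
  x = 3: RHS = 1, y in [1, 4]  -> 2 point(s)
Affine points: 2. Add the point at infinity: total = 3.

#E(F_5) = 3


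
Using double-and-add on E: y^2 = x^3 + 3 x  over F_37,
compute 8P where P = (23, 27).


k = 8 = 1000_2 (binary, LSB first: 0001)
Double-and-add from P = (23, 27):
  bit 0 = 0: acc unchanged = O
  bit 1 = 0: acc unchanged = O
  bit 2 = 0: acc unchanged = O
  bit 3 = 1: acc = O + (28, 24) = (28, 24)

8P = (28, 24)


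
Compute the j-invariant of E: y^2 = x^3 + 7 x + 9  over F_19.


Delta = -16(4 a^3 + 27 b^2) mod 19 = 18
-1728 * (4 a)^3 = -1728 * (4*7)^3 mod 19 = 7
j = 7 * 18^(-1) mod 19 = 12

j = 12 (mod 19)


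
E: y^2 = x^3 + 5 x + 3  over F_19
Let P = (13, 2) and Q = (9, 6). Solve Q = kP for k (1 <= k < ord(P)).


Enumerate multiples of P until we hit Q = (9, 6):
  1P = (13, 2)
  2P = (18, 4)
  3P = (14, 9)
  4P = (3, 11)
  5P = (4, 7)
  6P = (7, 1)
  7P = (8, 2)
  8P = (17, 17)
  9P = (9, 13)
  10P = (1, 3)
  11P = (12, 9)
  12P = (5, 18)
  13P = (5, 1)
  14P = (12, 10)
  15P = (1, 16)
  16P = (9, 6)
Match found at i = 16.

k = 16


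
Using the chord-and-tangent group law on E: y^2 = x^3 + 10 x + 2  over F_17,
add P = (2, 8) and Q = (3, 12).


P != Q, so use the chord formula.
s = (y2 - y1) / (x2 - x1) = (4) / (1) mod 17 = 4
x3 = s^2 - x1 - x2 mod 17 = 4^2 - 2 - 3 = 11
y3 = s (x1 - x3) - y1 mod 17 = 4 * (2 - 11) - 8 = 7

P + Q = (11, 7)


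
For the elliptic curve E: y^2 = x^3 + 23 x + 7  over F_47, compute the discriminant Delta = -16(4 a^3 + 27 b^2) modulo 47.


4 a^3 + 27 b^2 = 4*23^3 + 27*7^2 = 48668 + 1323 = 49991
Delta = -16 * (49991) = -799856
Delta mod 47 = 37

Delta = 37 (mod 47)


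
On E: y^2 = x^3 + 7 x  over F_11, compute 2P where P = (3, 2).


Doubling: s = (3 x1^2 + a) / (2 y1)
s = (3*3^2 + 7) / (2*2) mod 11 = 3
x3 = s^2 - 2 x1 mod 11 = 3^2 - 2*3 = 3
y3 = s (x1 - x3) - y1 mod 11 = 3 * (3 - 3) - 2 = 9

2P = (3, 9)


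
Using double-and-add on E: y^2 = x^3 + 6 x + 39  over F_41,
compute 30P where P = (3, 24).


k = 30 = 11110_2 (binary, LSB first: 01111)
Double-and-add from P = (3, 24):
  bit 0 = 0: acc unchanged = O
  bit 1 = 1: acc = O + (2, 10) = (2, 10)
  bit 2 = 1: acc = (2, 10) + (21, 18) = (10, 19)
  bit 3 = 1: acc = (10, 19) + (4, 39) = (29, 17)
  bit 4 = 1: acc = (29, 17) + (0, 30) = (22, 35)

30P = (22, 35)


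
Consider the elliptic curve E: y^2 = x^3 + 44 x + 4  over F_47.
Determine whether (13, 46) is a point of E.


Check whether y^2 = x^3 + 44 x + 4 (mod 47) for (x, y) = (13, 46).
LHS: y^2 = 46^2 mod 47 = 1
RHS: x^3 + 44 x + 4 = 13^3 + 44*13 + 4 mod 47 = 0
LHS != RHS

No, not on the curve


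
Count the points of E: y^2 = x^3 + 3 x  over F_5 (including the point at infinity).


For each x in F_5, count y with y^2 = x^3 + 3 x + 0 mod 5:
  x = 0: RHS = 0, y in [0]  -> 1 point(s)
  x = 1: RHS = 4, y in [2, 3]  -> 2 point(s)
  x = 2: RHS = 4, y in [2, 3]  -> 2 point(s)
  x = 3: RHS = 1, y in [1, 4]  -> 2 point(s)
  x = 4: RHS = 1, y in [1, 4]  -> 2 point(s)
Affine points: 9. Add the point at infinity: total = 10.

#E(F_5) = 10


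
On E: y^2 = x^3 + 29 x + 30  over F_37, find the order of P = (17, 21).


Compute successive multiples of P until we hit O:
  1P = (17, 21)
  2P = (10, 5)
  3P = (19, 22)
  4P = (29, 10)
  5P = (7, 13)
  6P = (24, 3)
  7P = (23, 5)
  8P = (0, 20)
  ... (continuing to 42P)
  42P = O

ord(P) = 42


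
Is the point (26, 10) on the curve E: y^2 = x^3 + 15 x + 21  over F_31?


Check whether y^2 = x^3 + 15 x + 21 (mod 31) for (x, y) = (26, 10).
LHS: y^2 = 10^2 mod 31 = 7
RHS: x^3 + 15 x + 21 = 26^3 + 15*26 + 21 mod 31 = 7
LHS = RHS

Yes, on the curve


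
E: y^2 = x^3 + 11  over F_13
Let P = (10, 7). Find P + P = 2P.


Doubling: s = (3 x1^2 + a) / (2 y1)
s = (3*10^2 + 0) / (2*7) mod 13 = 1
x3 = s^2 - 2 x1 mod 13 = 1^2 - 2*10 = 7
y3 = s (x1 - x3) - y1 mod 13 = 1 * (10 - 7) - 7 = 9

2P = (7, 9)


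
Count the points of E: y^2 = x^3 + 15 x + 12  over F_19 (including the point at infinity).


For each x in F_19, count y with y^2 = x^3 + 15 x + 12 mod 19:
  x = 1: RHS = 9, y in [3, 16]  -> 2 point(s)
  x = 7: RHS = 4, y in [2, 17]  -> 2 point(s)
  x = 8: RHS = 17, y in [6, 13]  -> 2 point(s)
  x = 11: RHS = 7, y in [8, 11]  -> 2 point(s)
  x = 12: RHS = 1, y in [1, 18]  -> 2 point(s)
  x = 16: RHS = 16, y in [4, 15]  -> 2 point(s)
Affine points: 12. Add the point at infinity: total = 13.

#E(F_19) = 13


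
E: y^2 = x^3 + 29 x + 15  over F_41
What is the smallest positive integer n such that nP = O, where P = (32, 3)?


Compute successive multiples of P until we hit O:
  1P = (32, 3)
  2P = (14, 34)
  3P = (11, 36)
  4P = (8, 12)
  5P = (21, 39)
  6P = (37, 32)
  7P = (4, 20)
  8P = (30, 28)
  ... (continuing to 24P)
  24P = O

ord(P) = 24


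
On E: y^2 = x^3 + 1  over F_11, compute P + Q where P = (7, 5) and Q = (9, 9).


P != Q, so use the chord formula.
s = (y2 - y1) / (x2 - x1) = (4) / (2) mod 11 = 2
x3 = s^2 - x1 - x2 mod 11 = 2^2 - 7 - 9 = 10
y3 = s (x1 - x3) - y1 mod 11 = 2 * (7 - 10) - 5 = 0

P + Q = (10, 0)


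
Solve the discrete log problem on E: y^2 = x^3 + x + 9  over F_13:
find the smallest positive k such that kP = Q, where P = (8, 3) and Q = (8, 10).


Enumerate multiples of P until we hit Q = (8, 10):
  1P = (8, 3)
  2P = (0, 3)
  3P = (5, 10)
  4P = (4, 5)
  5P = (11, 5)
  6P = (6, 7)
  7P = (3, 0)
  8P = (6, 6)
  9P = (11, 8)
  10P = (4, 8)
  11P = (5, 3)
  12P = (0, 10)
  13P = (8, 10)
Match found at i = 13.

k = 13


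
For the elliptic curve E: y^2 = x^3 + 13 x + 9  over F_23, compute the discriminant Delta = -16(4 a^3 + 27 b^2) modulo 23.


4 a^3 + 27 b^2 = 4*13^3 + 27*9^2 = 8788 + 2187 = 10975
Delta = -16 * (10975) = -175600
Delta mod 23 = 5

Delta = 5 (mod 23)


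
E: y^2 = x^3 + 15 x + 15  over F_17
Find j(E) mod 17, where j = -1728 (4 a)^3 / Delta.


Delta = -16(4 a^3 + 27 b^2) mod 17 = 8
-1728 * (4 a)^3 = -1728 * (4*15)^3 mod 17 = 5
j = 5 * 8^(-1) mod 17 = 7

j = 7 (mod 17)


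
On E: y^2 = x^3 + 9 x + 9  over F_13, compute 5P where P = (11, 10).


k = 5 = 101_2 (binary, LSB first: 101)
Double-and-add from P = (11, 10):
  bit 0 = 1: acc = O + (11, 10) = (11, 10)
  bit 1 = 0: acc unchanged = (11, 10)
  bit 2 = 1: acc = (11, 10) + (12, 8) = (7, 8)

5P = (7, 8)


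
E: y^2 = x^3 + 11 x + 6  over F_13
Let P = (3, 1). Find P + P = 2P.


Doubling: s = (3 x1^2 + a) / (2 y1)
s = (3*3^2 + 11) / (2*1) mod 13 = 6
x3 = s^2 - 2 x1 mod 13 = 6^2 - 2*3 = 4
y3 = s (x1 - x3) - y1 mod 13 = 6 * (3 - 4) - 1 = 6

2P = (4, 6)


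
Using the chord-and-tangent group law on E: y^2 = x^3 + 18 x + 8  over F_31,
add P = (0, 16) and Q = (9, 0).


P != Q, so use the chord formula.
s = (y2 - y1) / (x2 - x1) = (15) / (9) mod 31 = 12
x3 = s^2 - x1 - x2 mod 31 = 12^2 - 0 - 9 = 11
y3 = s (x1 - x3) - y1 mod 31 = 12 * (0 - 11) - 16 = 7

P + Q = (11, 7)


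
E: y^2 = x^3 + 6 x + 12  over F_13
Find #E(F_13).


For each x in F_13, count y with y^2 = x^3 + 6 x + 12 mod 13:
  x = 0: RHS = 12, y in [5, 8]  -> 2 point(s)
  x = 4: RHS = 9, y in [3, 10]  -> 2 point(s)
  x = 6: RHS = 4, y in [2, 11]  -> 2 point(s)
  x = 8: RHS = 0, y in [0]  -> 1 point(s)
Affine points: 7. Add the point at infinity: total = 8.

#E(F_13) = 8


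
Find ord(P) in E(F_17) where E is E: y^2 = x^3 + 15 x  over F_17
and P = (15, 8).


Compute successive multiples of P until we hit O:
  1P = (15, 8)
  2P = (2, 15)
  3P = (2, 2)
  4P = (15, 9)
  5P = O

ord(P) = 5


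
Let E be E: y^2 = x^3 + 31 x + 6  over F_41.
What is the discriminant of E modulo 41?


4 a^3 + 27 b^2 = 4*31^3 + 27*6^2 = 119164 + 972 = 120136
Delta = -16 * (120136) = -1922176
Delta mod 41 = 27

Delta = 27 (mod 41)


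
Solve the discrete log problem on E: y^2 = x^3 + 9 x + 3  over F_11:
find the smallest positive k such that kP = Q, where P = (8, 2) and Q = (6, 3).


Enumerate multiples of P until we hit Q = (6, 3):
  1P = (8, 2)
  2P = (10, 2)
  3P = (4, 9)
  4P = (0, 6)
  5P = (6, 8)
  6P = (6, 3)
Match found at i = 6.

k = 6


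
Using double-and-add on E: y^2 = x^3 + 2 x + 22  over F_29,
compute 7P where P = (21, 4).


k = 7 = 111_2 (binary, LSB first: 111)
Double-and-add from P = (21, 4):
  bit 0 = 1: acc = O + (21, 4) = (21, 4)
  bit 1 = 1: acc = (21, 4) + (15, 11) = (0, 15)
  bit 2 = 1: acc = (0, 15) + (4, 23) = (0, 14)

7P = (0, 14)


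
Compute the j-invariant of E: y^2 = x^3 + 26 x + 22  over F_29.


Delta = -16(4 a^3 + 27 b^2) mod 29 = 19
-1728 * (4 a)^3 = -1728 * (4*26)^3 mod 29 = 28
j = 28 * 19^(-1) mod 29 = 3

j = 3 (mod 29)
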